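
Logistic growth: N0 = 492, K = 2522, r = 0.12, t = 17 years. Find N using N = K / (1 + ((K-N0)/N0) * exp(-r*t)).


(K - N0)/N0 = (2522 - 492)/492 = 2030/492 = 4.12602
r*t = 0.12 * 17 = 2.04; exp(-2.04) = 0.130029
4.12602 * 0.130029 = 0.536502
1 + 0.536502 = 1.53650
N = 2522 / 1.53650 = 1641.39 ≈ 1641

1641


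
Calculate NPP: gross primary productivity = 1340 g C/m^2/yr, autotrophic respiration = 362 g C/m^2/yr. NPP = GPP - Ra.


NPP = GPP - Ra = 1340 - 362 = 978 g C/m^2/yr

978 g C/m^2/yr


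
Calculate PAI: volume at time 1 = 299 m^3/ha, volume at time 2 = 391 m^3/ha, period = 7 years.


PAI = (V2 - V1) / period = (391 - 299) / 7 = 92 / 7 = 13.1429 ≈ 13.14 m^3/ha/yr

13.14 m^3/ha/yr


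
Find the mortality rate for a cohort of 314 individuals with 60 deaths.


Mortality rate = 60 / 314 = 0.191083 ≈ 0.1911

0.1911


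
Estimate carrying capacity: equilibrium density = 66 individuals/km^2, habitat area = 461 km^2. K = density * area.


K = 66 * 461 = 30426 individuals

30426 individuals


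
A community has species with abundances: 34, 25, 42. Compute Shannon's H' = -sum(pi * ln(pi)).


Total N = 34 + 25 + 42 = 101
Per-species terms:
  p = 34/101 = 0.336634; ln(p) = -1.088759; p*ln(p) = 0.336634 * (-1.088759) = -0.366513
  p = 25/101 = 0.247525; ln(p) = -1.396244; p*ln(p) = 0.247525 * (-1.396244) = -0.345605
  p = 42/101 = 0.415842; ln(p) = -0.877450; p*ln(p) = 0.415842 * (-0.877450) = -0.364881
sum(p*ln(p)) = (-0.366513) + (-0.345605) + (-0.364881) = -1.076999
H' = -(-1.076999) = 1.076999 ≈ 1.0770

1.0770


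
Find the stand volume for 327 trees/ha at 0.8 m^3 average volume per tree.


V_stand = 327 * 0.8 = 261.6 m^3/ha

261.6 m^3/ha


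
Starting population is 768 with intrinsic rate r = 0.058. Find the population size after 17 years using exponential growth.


r*t = 0.058 * 17 = 0.986
exp(0.986) = 2.68049
N = 768 * 2.68049 = 2058.62 ≈ 2059

2059


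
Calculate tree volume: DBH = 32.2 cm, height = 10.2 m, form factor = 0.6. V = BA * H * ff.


(D/200)^2 = (32.2/200)^2 = 0.161^2 = 0.025921
BA = 3.141593 * 0.025921 = 0.0814332 m^2
V = 0.0814332 * 10.2 * 0.6 = 0.498371 ≈ 0.498 m^3

0.498 m^3


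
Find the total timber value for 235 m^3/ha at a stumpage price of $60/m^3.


Value = 235 * 60 = $14100/ha

$14100/ha


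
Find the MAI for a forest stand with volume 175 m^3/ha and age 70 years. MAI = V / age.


MAI = 175 / 70 = 2.50 m^3/ha/yr

2.50 m^3/ha/yr


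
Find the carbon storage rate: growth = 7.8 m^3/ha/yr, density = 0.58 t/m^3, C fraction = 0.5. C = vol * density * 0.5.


C = 7.8 * 0.58 * 0.5 = 2.262 ≈ 2.26 t C/ha/yr

2.26 t C/ha/yr


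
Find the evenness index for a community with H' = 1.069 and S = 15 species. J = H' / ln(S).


ln(15) = 2.70805
J = H' / ln(S) = 1.069 / 2.70805 = 0.394749 ≈ 0.3947

0.3947


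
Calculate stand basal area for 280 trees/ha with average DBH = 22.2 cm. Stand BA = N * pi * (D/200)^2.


(D/200)^2 = (22.2/200)^2 = 0.111^2 = 0.012321
Individual BA = 3.141593 * 0.012321 = 0.0387076 m^2
Stand BA = 280 * 0.0387076 = 10.8381 ≈ 10.84 m^2/ha

10.84 m^2/ha


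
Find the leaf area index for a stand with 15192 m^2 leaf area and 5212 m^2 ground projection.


LAI = 15192 / 5212 = 2.9148 ≈ 2.91

2.91


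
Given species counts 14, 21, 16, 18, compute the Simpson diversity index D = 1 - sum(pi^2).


Total N = 14 + 21 + 16 + 18 = 69
Per-species terms:
  p = 14/69 = 0.202899; p^2 = 0.202899^2 = 0.041168
  p = 21/69 = 0.304348; p^2 = 0.304348^2 = 0.092628
  p = 16/69 = 0.231884; p^2 = 0.231884^2 = 0.053770
  p = 18/69 = 0.260870; p^2 = 0.260870^2 = 0.068053
sum(p^2) = 0.041168 + 0.092628 + 0.053770 + 0.068053 = 0.255619
D = 1 - 0.255619 = 0.744381 ≈ 0.7444

0.7444


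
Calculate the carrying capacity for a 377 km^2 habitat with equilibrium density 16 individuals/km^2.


K = 16 * 377 = 6032 individuals

6032 individuals


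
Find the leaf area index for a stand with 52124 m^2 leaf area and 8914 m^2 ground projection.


LAI = 52124 / 8914 = 5.8474 ≈ 5.85

5.85


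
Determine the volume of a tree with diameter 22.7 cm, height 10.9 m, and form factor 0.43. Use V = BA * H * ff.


(D/200)^2 = (22.7/200)^2 = 0.1135^2 = 0.01288225
BA = 3.141593 * 0.01288225 = 0.0404708 m^2
V = 0.0404708 * 10.9 * 0.43 = 0.189687 ≈ 0.190 m^3

0.190 m^3


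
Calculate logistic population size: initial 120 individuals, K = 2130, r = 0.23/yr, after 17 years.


(K - N0)/N0 = (2130 - 120)/120 = 2010/120 = 16.7500
r*t = 0.23 * 17 = 3.91; exp(-3.91) = 0.0200405
16.7500 * 0.0200405 = 0.335678
1 + 0.335678 = 1.33568
N = 2130 / 1.33568 = 1594.69 ≈ 1595

1595


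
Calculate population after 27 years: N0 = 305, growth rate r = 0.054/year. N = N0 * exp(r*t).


r*t = 0.054 * 27 = 1.458
exp(1.458) = 4.29736
N = 305 * 4.29736 = 1310.69 ≈ 1311

1311


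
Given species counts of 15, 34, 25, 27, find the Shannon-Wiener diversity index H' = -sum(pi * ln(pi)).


Total N = 15 + 34 + 25 + 27 = 101
Per-species terms:
  p = 15/101 = 0.148515; ln(p) = -1.907069; p*ln(p) = 0.148515 * (-1.907069) = -0.283228
  p = 34/101 = 0.336634; ln(p) = -1.088759; p*ln(p) = 0.336634 * (-1.088759) = -0.366513
  p = 25/101 = 0.247525; ln(p) = -1.396244; p*ln(p) = 0.247525 * (-1.396244) = -0.345605
  p = 27/101 = 0.267327; ln(p) = -1.319283; p*ln(p) = 0.267327 * (-1.319283) = -0.352680
sum(p*ln(p)) = (-0.283228) + (-0.366513) + (-0.345605) + (-0.352680) = -1.348026
H' = -(-1.348026) = 1.348026 ≈ 1.3480

1.3480


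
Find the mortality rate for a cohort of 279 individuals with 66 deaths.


Mortality rate = 66 / 279 = 0.236559 ≈ 0.2366

0.2366


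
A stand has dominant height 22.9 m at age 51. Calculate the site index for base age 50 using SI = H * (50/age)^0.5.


50/51 = 0.980392
(0.980392)^0.5 = 0.990147
SI = 22.9 * 0.990147 = 22.6744 ≈ 22.7 m

22.7 m


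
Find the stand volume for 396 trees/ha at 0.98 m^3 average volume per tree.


V_stand = 396 * 0.98 = 388.08 ≈ 388.1 m^3/ha

388.1 m^3/ha


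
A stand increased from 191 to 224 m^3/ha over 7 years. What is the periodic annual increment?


PAI = (V2 - V1) / period = (224 - 191) / 7 = 33 / 7 = 4.7143 ≈ 4.71 m^3/ha/yr

4.71 m^3/ha/yr


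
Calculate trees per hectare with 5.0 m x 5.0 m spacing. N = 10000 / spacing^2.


N = 10000 / 5.0^2 = 10000 / 25 = 400.000 ≈ 400 trees/ha

400 trees/ha


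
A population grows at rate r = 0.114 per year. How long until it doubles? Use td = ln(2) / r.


td = ln(2) / 0.114 = 0.693147 / 0.114 = 6.08024 ≈ 6.1 years

6.1 years


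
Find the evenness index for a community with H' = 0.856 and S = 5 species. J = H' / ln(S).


ln(5) = 1.60944
J = H' / ln(S) = 0.856 / 1.60944 = 0.531862 ≈ 0.5319

0.5319


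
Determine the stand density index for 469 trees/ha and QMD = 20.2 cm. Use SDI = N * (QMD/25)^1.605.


QMD/25 = 20.2/25 = 0.808
(0.808)^1.605 = exp(1.605 * ln(0.808)) = exp(1.605 * (-0.213193)) = exp(-0.342175) = 0.710224
SDI = 469 * 0.710224 = 333.095 ≈ 333

333


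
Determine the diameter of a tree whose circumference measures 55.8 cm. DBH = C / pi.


DBH = C / pi = 55.8 / 3.141593 = 17.7617 ≈ 17.76 cm

17.76 cm


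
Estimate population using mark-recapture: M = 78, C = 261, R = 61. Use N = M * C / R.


N = M * C / R = 78 * 261 / 61 = 20358 / 61 = 333.74 ≈ 334

334 individuals


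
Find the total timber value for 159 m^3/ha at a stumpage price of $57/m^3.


Value = 159 * 57 = $9063/ha

$9063/ha


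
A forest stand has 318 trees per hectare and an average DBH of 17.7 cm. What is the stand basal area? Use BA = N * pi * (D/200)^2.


(D/200)^2 = (17.7/200)^2 = 0.0885^2 = 0.00783225
Individual BA = 3.141593 * 0.00783225 = 0.0246057 m^2
Stand BA = 318 * 0.0246057 = 7.82461 ≈ 7.82 m^2/ha

7.82 m^2/ha


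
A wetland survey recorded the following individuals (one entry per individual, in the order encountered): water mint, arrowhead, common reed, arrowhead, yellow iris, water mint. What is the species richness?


Total individuals logged = 6
Distinct species (count of individuals): water mint (2), arrowhead (2), common reed (1), yellow iris (1)
Species richness = number of distinct species = 4

4


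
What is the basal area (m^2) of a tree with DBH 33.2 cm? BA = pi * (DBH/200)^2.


D/200 = 33.2/200 = 0.166 m
(D/200)^2 = 0.166^2 = 0.027556
BA = 3.141593 * 0.027556 = 0.0865697 ≈ 0.0866 m^2

0.0866 m^2


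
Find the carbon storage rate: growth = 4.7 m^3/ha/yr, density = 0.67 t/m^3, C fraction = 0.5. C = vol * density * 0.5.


C = 4.7 * 0.67 * 0.5 = 1.5745 ≈ 1.57 t C/ha/yr

1.57 t C/ha/yr


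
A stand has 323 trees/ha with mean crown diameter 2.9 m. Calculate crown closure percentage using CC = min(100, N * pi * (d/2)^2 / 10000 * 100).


(d/2)^2 = (2.9/2)^2 = 1.45^2 = 2.1025
Crown area = 3.141593 * 2.1025 = 6.60520 m^2
N * area / 10000 * 100 = 323 * 6.60520 / 10000 * 100 = 21.3348
CC = min(100, 21.3348) = 21.3348 ≈ 21.3%

21.3%


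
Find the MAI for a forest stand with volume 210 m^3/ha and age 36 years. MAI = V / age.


MAI = 210 / 36 = 5.8333 ≈ 5.83 m^3/ha/yr

5.83 m^3/ha/yr


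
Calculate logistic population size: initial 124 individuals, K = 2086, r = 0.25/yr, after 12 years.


(K - N0)/N0 = (2086 - 124)/124 = 1962/124 = 15.8226
r*t = 0.25 * 12 = 3; exp(-3) = 0.0497871
15.8226 * 0.0497871 = 0.787761
1 + 0.787761 = 1.78776
N = 2086 / 1.78776 = 1166.82 ≈ 1167

1167


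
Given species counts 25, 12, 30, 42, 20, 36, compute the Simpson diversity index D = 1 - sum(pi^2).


Total N = 25 + 12 + 30 + 42 + 20 + 36 = 165
Per-species terms:
  p = 25/165 = 0.151515; p^2 = 0.151515^2 = 0.022957
  p = 12/165 = 0.072727; p^2 = 0.072727^2 = 0.005289
  p = 30/165 = 0.181818; p^2 = 0.181818^2 = 0.033058
  p = 42/165 = 0.254545; p^2 = 0.254545^2 = 0.064793
  p = 20/165 = 0.121212; p^2 = 0.121212^2 = 0.014692
  p = 36/165 = 0.218182; p^2 = 0.218182^2 = 0.047603
sum(p^2) = 0.022957 + 0.005289 + 0.033058 + 0.064793 + 0.014692 + 0.047603 = 0.188392
D = 1 - 0.188392 = 0.811608 ≈ 0.8116

0.8116


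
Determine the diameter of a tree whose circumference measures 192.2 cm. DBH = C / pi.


DBH = C / pi = 192.2 / 3.141593 = 61.1792 ≈ 61.18 cm

61.18 cm


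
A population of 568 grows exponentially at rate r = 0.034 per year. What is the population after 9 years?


r*t = 0.034 * 9 = 0.306
exp(0.306) = 1.35798
N = 568 * 1.35798 = 771.333 ≈ 771

771


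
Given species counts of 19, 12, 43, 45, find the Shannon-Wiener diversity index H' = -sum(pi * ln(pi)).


Total N = 19 + 12 + 43 + 45 = 119
Per-species terms:
  p = 19/119 = 0.159664; ln(p) = -1.834684; p*ln(p) = 0.159664 * (-1.834684) = -0.292933
  p = 12/119 = 0.100840; ln(p) = -2.294220; p*ln(p) = 0.100840 * (-2.294220) = -0.231349
  p = 43/119 = 0.361345; ln(p) = -1.017922; p*ln(p) = 0.361345 * (-1.017922) = -0.367821
  p = 45/119 = 0.378151; ln(p) = -0.972462; p*ln(p) = 0.378151 * (-0.972462) = -0.367737
sum(p*ln(p)) = (-0.292933) + (-0.231349) + (-0.367821) + (-0.367737) = -1.259840
H' = -(-1.259840) = 1.259840 ≈ 1.2598

1.2598


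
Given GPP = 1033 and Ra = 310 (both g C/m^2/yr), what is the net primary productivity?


NPP = GPP - Ra = 1033 - 310 = 723 g C/m^2/yr

723 g C/m^2/yr


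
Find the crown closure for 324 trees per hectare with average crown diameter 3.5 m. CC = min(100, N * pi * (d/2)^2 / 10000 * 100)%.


(d/2)^2 = (3.5/2)^2 = 1.75^2 = 3.0625
Crown area = 3.141593 * 3.0625 = 9.62113 m^2
N * area / 10000 * 100 = 324 * 9.62113 / 10000 * 100 = 31.1725
CC = min(100, 31.1725) = 31.1725 ≈ 31.2%

31.2%


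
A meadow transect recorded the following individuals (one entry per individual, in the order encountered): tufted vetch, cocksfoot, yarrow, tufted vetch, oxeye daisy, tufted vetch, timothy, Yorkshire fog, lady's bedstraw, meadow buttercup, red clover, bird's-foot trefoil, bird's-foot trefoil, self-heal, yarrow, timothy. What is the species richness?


Total individuals logged = 16
Distinct species (count of individuals): tufted vetch (3), cocksfoot (1), yarrow (2), oxeye daisy (1), timothy (2), Yorkshire fog (1), lady's bedstraw (1), meadow buttercup (1), red clover (1), bird's-foot trefoil (2), self-heal (1)
Species richness = number of distinct species = 11

11


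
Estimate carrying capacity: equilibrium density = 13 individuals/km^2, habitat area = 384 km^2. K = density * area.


K = 13 * 384 = 4992 individuals

4992 individuals


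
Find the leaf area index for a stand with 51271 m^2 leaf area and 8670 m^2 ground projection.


LAI = 51271 / 8670 = 5.9136 ≈ 5.91

5.91


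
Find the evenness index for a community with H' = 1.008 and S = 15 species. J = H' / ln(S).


ln(15) = 2.70805
J = H' / ln(S) = 1.008 / 2.70805 = 0.372224 ≈ 0.3722

0.3722


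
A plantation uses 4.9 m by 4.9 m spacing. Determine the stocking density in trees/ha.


N = 10000 / 4.9^2 = 10000 / 24.01 = 416.493 ≈ 416 trees/ha

416 trees/ha


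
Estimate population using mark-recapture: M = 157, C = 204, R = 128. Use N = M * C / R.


N = M * C / R = 157 * 204 / 128 = 32028 / 128 = 250.22 ≈ 250

250 individuals


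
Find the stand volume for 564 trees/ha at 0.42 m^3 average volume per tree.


V_stand = 564 * 0.42 = 236.88 ≈ 236.9 m^3/ha

236.9 m^3/ha


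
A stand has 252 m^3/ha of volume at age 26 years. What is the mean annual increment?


MAI = 252 / 26 = 9.6923 ≈ 9.69 m^3/ha/yr

9.69 m^3/ha/yr


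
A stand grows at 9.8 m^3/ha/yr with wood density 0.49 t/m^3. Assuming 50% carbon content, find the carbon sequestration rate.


C = 9.8 * 0.49 * 0.5 = 2.401 ≈ 2.40 t C/ha/yr

2.40 t C/ha/yr


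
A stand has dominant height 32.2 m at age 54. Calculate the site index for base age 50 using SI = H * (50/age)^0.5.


50/54 = 0.925926
(0.925926)^0.5 = 0.962250
SI = 32.2 * 0.962250 = 30.9845 ≈ 31.0 m

31.0 m


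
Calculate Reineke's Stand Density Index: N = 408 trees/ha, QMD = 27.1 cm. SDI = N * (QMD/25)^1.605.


QMD/25 = 27.1/25 = 1.084
(1.084)^1.605 = exp(1.605 * ln(1.084)) = exp(1.605 * 0.0806579) = exp(0.129456) = 1.13821
SDI = 408 * 1.13821 = 464.390 ≈ 464

464


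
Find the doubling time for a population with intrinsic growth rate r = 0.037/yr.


td = ln(2) / 0.037 = 0.693147 / 0.037 = 18.7337 ≈ 18.7 years

18.7 years


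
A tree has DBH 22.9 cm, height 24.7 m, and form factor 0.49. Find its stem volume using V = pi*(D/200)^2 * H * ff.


(D/200)^2 = (22.9/200)^2 = 0.1145^2 = 0.01311025
BA = 3.141593 * 0.01311025 = 0.0411871 m^2
V = 0.0411871 * 24.7 * 0.49 = 0.498487 ≈ 0.498 m^3

0.498 m^3


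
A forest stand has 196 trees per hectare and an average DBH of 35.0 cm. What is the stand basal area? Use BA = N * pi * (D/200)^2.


(D/200)^2 = (35.0/200)^2 = 0.175^2 = 0.030625
Individual BA = 3.141593 * 0.030625 = 0.0962113 m^2
Stand BA = 196 * 0.0962113 = 18.8574 ≈ 18.86 m^2/ha

18.86 m^2/ha


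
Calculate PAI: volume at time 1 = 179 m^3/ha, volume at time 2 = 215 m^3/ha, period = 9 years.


PAI = (V2 - V1) / period = (215 - 179) / 9 = 36 / 9 = 4.00 m^3/ha/yr

4.00 m^3/ha/yr


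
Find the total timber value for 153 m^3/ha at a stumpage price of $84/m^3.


Value = 153 * 84 = $12852/ha

$12852/ha


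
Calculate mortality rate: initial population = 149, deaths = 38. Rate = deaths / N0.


Mortality rate = 38 / 149 = 0.255034 ≈ 0.2550

0.2550


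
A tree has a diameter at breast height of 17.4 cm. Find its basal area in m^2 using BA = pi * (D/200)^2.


D/200 = 17.4/200 = 0.087 m
(D/200)^2 = 0.087^2 = 0.007569
BA = 3.141593 * 0.007569 = 0.0237787 ≈ 0.0238 m^2

0.0238 m^2


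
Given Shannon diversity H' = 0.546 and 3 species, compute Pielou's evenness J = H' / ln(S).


ln(3) = 1.09861
J = H' / ln(S) = 0.546 / 1.09861 = 0.496992 ≈ 0.4970

0.4970


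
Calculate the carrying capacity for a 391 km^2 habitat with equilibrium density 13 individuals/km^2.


K = 13 * 391 = 5083 individuals

5083 individuals


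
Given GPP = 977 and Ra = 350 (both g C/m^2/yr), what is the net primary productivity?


NPP = GPP - Ra = 977 - 350 = 627 g C/m^2/yr

627 g C/m^2/yr


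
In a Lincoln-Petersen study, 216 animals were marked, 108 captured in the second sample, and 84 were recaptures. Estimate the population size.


N = M * C / R = 216 * 108 / 84 = 23328 / 84 = 277.71 ≈ 278

278 individuals


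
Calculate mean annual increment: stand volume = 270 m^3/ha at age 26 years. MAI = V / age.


MAI = 270 / 26 = 10.3846 ≈ 10.38 m^3/ha/yr

10.38 m^3/ha/yr


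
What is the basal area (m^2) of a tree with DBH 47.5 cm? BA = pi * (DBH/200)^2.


D/200 = 47.5/200 = 0.2375 m
(D/200)^2 = 0.2375^2 = 0.05640625
BA = 3.141593 * 0.05640625 = 0.177205 ≈ 0.1772 m^2

0.1772 m^2


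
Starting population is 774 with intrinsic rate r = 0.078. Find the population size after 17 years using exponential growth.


r*t = 0.078 * 17 = 1.326
exp(1.326) = 3.76595
N = 774 * 3.76595 = 2914.85 ≈ 2915

2915


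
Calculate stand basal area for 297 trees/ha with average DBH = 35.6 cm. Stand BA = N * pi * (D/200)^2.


(D/200)^2 = (35.6/200)^2 = 0.178^2 = 0.031684
Individual BA = 3.141593 * 0.031684 = 0.0995382 m^2
Stand BA = 297 * 0.0995382 = 29.5628 ≈ 29.56 m^2/ha

29.56 m^2/ha


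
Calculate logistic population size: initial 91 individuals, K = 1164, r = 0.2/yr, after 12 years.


(K - N0)/N0 = (1164 - 91)/91 = 1073/91 = 11.7912
r*t = 0.2 * 12 = 2.4; exp(-2.4) = 0.0907180
11.7912 * 0.0907180 = 1.06967
1 + 1.06967 = 2.06967
N = 1164 / 2.06967 = 562.408 ≈ 562

562


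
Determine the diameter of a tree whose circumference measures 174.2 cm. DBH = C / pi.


DBH = C / pi = 174.2 / 3.141593 = 55.4496 ≈ 55.45 cm

55.45 cm


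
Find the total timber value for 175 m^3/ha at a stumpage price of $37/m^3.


Value = 175 * 37 = $6475/ha

$6475/ha


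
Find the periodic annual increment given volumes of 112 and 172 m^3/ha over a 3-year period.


PAI = (V2 - V1) / period = (172 - 112) / 3 = 60 / 3 = 20.00 m^3/ha/yr

20.00 m^3/ha/yr


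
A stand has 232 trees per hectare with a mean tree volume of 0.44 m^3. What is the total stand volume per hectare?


V_stand = 232 * 0.44 = 102.08 ≈ 102.1 m^3/ha

102.1 m^3/ha


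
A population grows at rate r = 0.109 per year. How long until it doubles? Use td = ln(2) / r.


td = ln(2) / 0.109 = 0.693147 / 0.109 = 6.35915 ≈ 6.4 years

6.4 years


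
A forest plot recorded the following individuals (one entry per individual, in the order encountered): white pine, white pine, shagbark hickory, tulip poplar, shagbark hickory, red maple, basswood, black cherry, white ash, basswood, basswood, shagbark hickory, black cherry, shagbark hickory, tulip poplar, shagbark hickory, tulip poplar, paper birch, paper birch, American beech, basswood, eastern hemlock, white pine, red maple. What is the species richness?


Total individuals logged = 24
Distinct species (count of individuals): white pine (3), shagbark hickory (5), tulip poplar (3), red maple (2), basswood (4), black cherry (2), white ash (1), paper birch (2), American beech (1), eastern hemlock (1)
Species richness = number of distinct species = 10

10


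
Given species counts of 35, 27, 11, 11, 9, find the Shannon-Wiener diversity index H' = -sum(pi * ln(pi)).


Total N = 35 + 27 + 11 + 11 + 9 = 93
Per-species terms:
  p = 35/93 = 0.376344; ln(p) = -0.977252; p*ln(p) = 0.376344 * (-0.977252) = -0.367783
  p = 27/93 = 0.290323; ln(p) = -1.236761; p*ln(p) = 0.290323 * (-1.236761) = -0.359060
  p = 11/93 = 0.118280; ln(p) = -2.134701; p*ln(p) = 0.118280 * (-2.134701) = -0.252492
  p = 11/93 = 0.118280; ln(p) = -2.134701; p*ln(p) = 0.118280 * (-2.134701) = -0.252492
  p = 9/93 = 0.096774; ln(p) = -2.335377; p*ln(p) = 0.096774 * (-2.335377) = -0.226004
sum(p*ln(p)) = (-0.367783) + (-0.359060) + (-0.252492) + (-0.252492) + (-0.226004) = -1.457831
H' = -(-1.457831) = 1.457831 ≈ 1.4578

1.4578


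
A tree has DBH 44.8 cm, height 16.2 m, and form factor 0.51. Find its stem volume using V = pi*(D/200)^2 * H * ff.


(D/200)^2 = (44.8/200)^2 = 0.224^2 = 0.050176
BA = 3.141593 * 0.050176 = 0.157633 m^2
V = 0.157633 * 16.2 * 0.51 = 1.30236 ≈ 1.302 m^3

1.302 m^3


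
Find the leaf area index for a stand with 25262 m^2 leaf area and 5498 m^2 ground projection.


LAI = 25262 / 5498 = 4.5948 ≈ 4.59

4.59


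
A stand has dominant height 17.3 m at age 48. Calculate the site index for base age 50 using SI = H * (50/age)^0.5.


50/48 = 1.04167
(1.04167)^0.5 = 1.02062
SI = 17.3 * 1.02062 = 17.6567 ≈ 17.7 m

17.7 m


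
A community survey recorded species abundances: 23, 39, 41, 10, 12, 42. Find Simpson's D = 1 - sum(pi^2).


Total N = 23 + 39 + 41 + 10 + 12 + 42 = 167
Per-species terms:
  p = 23/167 = 0.137725; p^2 = 0.137725^2 = 0.018968
  p = 39/167 = 0.233533; p^2 = 0.233533^2 = 0.054538
  p = 41/167 = 0.245509; p^2 = 0.245509^2 = 0.060275
  p = 10/167 = 0.059880; p^2 = 0.059880^2 = 0.003586
  p = 12/167 = 0.071856; p^2 = 0.071856^2 = 0.005163
  p = 42/167 = 0.251497; p^2 = 0.251497^2 = 0.063251
sum(p^2) = 0.018968 + 0.054538 + 0.060275 + 0.003586 + 0.005163 + 0.063251 = 0.205781
D = 1 - 0.205781 = 0.794219 ≈ 0.7942

0.7942


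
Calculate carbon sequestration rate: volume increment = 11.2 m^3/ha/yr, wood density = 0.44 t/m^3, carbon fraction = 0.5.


C = 11.2 * 0.44 * 0.5 = 2.464 ≈ 2.46 t C/ha/yr

2.46 t C/ha/yr


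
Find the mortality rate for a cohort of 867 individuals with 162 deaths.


Mortality rate = 162 / 867 = 0.186851 ≈ 0.1869

0.1869


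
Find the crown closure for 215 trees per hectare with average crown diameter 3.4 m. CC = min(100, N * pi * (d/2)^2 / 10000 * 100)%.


(d/2)^2 = (3.4/2)^2 = 1.7^2 = 2.89
Crown area = 3.141593 * 2.89 = 9.07920 m^2
N * area / 10000 * 100 = 215 * 9.07920 / 10000 * 100 = 19.5203
CC = min(100, 19.5203) = 19.5203 ≈ 19.5%

19.5%


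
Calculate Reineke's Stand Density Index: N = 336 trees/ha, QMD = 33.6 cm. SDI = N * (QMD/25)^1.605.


QMD/25 = 33.6/25 = 1.344
(1.344)^1.605 = exp(1.605 * ln(1.344)) = exp(1.605 * 0.295650) = exp(0.474518) = 1.60724
SDI = 336 * 1.60724 = 540.033 ≈ 540

540


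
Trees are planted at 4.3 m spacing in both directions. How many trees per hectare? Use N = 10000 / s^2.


N = 10000 / 4.3^2 = 10000 / 18.49 = 540.833 ≈ 541 trees/ha

541 trees/ha


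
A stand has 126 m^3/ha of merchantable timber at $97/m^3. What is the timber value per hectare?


Value = 126 * 97 = $12222/ha

$12222/ha


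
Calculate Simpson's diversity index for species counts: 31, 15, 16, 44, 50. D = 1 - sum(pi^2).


Total N = 31 + 15 + 16 + 44 + 50 = 156
Per-species terms:
  p = 31/156 = 0.198718; p^2 = 0.198718^2 = 0.039489
  p = 15/156 = 0.096154; p^2 = 0.096154^2 = 0.009246
  p = 16/156 = 0.102564; p^2 = 0.102564^2 = 0.010519
  p = 44/156 = 0.282051; p^2 = 0.282051^2 = 0.079553
  p = 50/156 = 0.320513; p^2 = 0.320513^2 = 0.102729
sum(p^2) = 0.039489 + 0.009246 + 0.010519 + 0.079553 + 0.102729 = 0.241536
D = 1 - 0.241536 = 0.758464 ≈ 0.7585

0.7585


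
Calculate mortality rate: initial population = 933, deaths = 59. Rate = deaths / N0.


Mortality rate = 59 / 933 = 0.063237 ≈ 0.0632

0.0632


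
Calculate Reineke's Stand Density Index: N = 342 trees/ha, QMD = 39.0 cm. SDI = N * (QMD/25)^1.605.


QMD/25 = 39.0/25 = 1.56
(1.56)^1.605 = exp(1.605 * ln(1.56)) = exp(1.605 * 0.444686) = exp(0.713721) = 2.04157
SDI = 342 * 2.04157 = 698.217 ≈ 698

698


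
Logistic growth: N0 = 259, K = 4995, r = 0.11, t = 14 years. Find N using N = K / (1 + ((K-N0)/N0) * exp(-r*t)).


(K - N0)/N0 = (4995 - 259)/259 = 4736/259 = 18.2857
r*t = 0.11 * 14 = 1.54; exp(-1.54) = 0.214381
18.2857 * 0.214381 = 3.92011
1 + 3.92011 = 4.92011
N = 4995 / 4.92011 = 1015.22 ≈ 1015

1015


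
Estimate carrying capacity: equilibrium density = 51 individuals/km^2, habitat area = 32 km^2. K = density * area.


K = 51 * 32 = 1632 individuals

1632 individuals


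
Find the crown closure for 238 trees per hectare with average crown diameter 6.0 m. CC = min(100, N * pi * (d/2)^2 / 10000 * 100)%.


(d/2)^2 = (6.0/2)^2 = 3^2 = 9
Crown area = 3.141593 * 9 = 28.2743 m^2
N * area / 10000 * 100 = 238 * 28.2743 / 10000 * 100 = 67.2928
CC = min(100, 67.2928) = 67.2928 ≈ 67.3%

67.3%


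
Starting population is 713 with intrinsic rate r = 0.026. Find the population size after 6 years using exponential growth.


r*t = 0.026 * 6 = 0.156
exp(0.156) = 1.16883
N = 713 * 1.16883 = 833.376 ≈ 833

833


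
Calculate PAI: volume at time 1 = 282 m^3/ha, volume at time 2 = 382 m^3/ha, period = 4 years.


PAI = (V2 - V1) / period = (382 - 282) / 4 = 100 / 4 = 25.00 m^3/ha/yr

25.00 m^3/ha/yr


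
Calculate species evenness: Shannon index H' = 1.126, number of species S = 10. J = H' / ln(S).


ln(10) = 2.30259
J = H' / ln(S) = 1.126 / 2.30259 = 0.489015 ≈ 0.4890

0.4890


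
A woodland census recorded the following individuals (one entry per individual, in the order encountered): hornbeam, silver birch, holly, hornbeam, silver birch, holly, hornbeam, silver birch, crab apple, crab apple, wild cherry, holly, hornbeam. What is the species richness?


Total individuals logged = 13
Distinct species (count of individuals): hornbeam (4), silver birch (3), holly (3), crab apple (2), wild cherry (1)
Species richness = number of distinct species = 5

5


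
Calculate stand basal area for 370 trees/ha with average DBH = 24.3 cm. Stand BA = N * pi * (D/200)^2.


(D/200)^2 = (24.3/200)^2 = 0.1215^2 = 0.01476225
Individual BA = 3.141593 * 0.01476225 = 0.0463770 m^2
Stand BA = 370 * 0.0463770 = 17.1595 ≈ 17.16 m^2/ha

17.16 m^2/ha


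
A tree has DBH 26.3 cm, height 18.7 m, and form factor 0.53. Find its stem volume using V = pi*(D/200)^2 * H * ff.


(D/200)^2 = (26.3/200)^2 = 0.1315^2 = 0.01729225
BA = 3.141593 * 0.01729225 = 0.0543252 m^2
V = 0.0543252 * 18.7 * 0.53 = 0.538417 ≈ 0.538 m^3

0.538 m^3


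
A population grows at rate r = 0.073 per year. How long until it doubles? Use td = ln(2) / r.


td = ln(2) / 0.073 = 0.693147 / 0.073 = 9.49516 ≈ 9.5 years

9.5 years


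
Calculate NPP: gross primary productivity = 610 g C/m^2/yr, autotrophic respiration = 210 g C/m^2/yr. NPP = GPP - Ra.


NPP = GPP - Ra = 610 - 210 = 400 g C/m^2/yr

400 g C/m^2/yr


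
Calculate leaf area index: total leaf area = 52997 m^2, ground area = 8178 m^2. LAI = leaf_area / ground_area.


LAI = 52997 / 8178 = 6.4804 ≈ 6.48

6.48


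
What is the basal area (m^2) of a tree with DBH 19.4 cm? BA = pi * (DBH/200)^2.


D/200 = 19.4/200 = 0.097 m
(D/200)^2 = 0.097^2 = 0.009409
BA = 3.141593 * 0.009409 = 0.0295592 ≈ 0.0296 m^2

0.0296 m^2


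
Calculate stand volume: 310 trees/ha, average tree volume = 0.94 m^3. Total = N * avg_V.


V_stand = 310 * 0.94 = 291.4 m^3/ha

291.4 m^3/ha


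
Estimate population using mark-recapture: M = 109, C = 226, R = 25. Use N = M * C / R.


N = M * C / R = 109 * 226 / 25 = 24634 / 25 = 985.36 ≈ 985

985 individuals


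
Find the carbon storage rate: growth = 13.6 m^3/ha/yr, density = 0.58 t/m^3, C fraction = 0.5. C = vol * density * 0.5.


C = 13.6 * 0.58 * 0.5 = 3.944 ≈ 3.94 t C/ha/yr

3.94 t C/ha/yr


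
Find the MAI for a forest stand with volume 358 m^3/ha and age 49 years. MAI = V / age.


MAI = 358 / 49 = 7.3061 ≈ 7.31 m^3/ha/yr

7.31 m^3/ha/yr


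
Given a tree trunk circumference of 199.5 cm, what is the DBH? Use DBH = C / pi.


DBH = C / pi = 199.5 / 3.141593 = 63.5028 ≈ 63.50 cm

63.50 cm


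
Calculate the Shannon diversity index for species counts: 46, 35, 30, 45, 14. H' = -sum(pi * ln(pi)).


Total N = 46 + 35 + 30 + 45 + 14 = 170
Per-species terms:
  p = 46/170 = 0.270588; ln(p) = -1.307158; p*ln(p) = 0.270588 * (-1.307158) = -0.353701
  p = 35/170 = 0.205882; ln(p) = -1.580452; p*ln(p) = 0.205882 * (-1.580452) = -0.325387
  p = 30/170 = 0.176471; ln(p) = -1.734599; p*ln(p) = 0.176471 * (-1.734599) = -0.306106
  p = 45/170 = 0.264706; ln(p) = -1.329136; p*ln(p) = 0.264706 * (-1.329136) = -0.351830
  p = 14/170 = 0.082353; ln(p) = -2.496740; p*ln(p) = 0.082353 * (-2.496740) = -0.205614
sum(p*ln(p)) = (-0.353701) + (-0.325387) + (-0.306106) + (-0.351830) + (-0.205614) = -1.542638
H' = -(-1.542638) = 1.542638 ≈ 1.5426

1.5426


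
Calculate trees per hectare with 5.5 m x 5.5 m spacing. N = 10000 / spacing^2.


N = 10000 / 5.5^2 = 10000 / 30.25 = 330.579 ≈ 331 trees/ha

331 trees/ha


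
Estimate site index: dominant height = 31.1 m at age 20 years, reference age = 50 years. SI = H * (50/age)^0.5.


50/20 = 2.50000
(2.50000)^0.5 = 1.58114
SI = 31.1 * 1.58114 = 49.1735 ≈ 49.2 m

49.2 m


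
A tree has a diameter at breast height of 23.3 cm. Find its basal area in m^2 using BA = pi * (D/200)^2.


D/200 = 23.3/200 = 0.1165 m
(D/200)^2 = 0.1165^2 = 0.01357225
BA = 3.141593 * 0.01357225 = 0.0426385 ≈ 0.0426 m^2

0.0426 m^2


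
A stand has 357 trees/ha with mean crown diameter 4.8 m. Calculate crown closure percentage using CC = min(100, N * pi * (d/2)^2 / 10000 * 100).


(d/2)^2 = (4.8/2)^2 = 2.4^2 = 5.76
Crown area = 3.141593 * 5.76 = 18.0956 m^2
N * area / 10000 * 100 = 357 * 18.0956 / 10000 * 100 = 64.6013
CC = min(100, 64.6013) = 64.6013 ≈ 64.6%

64.6%


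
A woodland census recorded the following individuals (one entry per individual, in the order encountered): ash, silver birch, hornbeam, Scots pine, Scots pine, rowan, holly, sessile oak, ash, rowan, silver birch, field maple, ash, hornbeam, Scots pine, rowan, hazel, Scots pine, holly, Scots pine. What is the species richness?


Total individuals logged = 20
Distinct species (count of individuals): ash (3), silver birch (2), hornbeam (2), Scots pine (5), rowan (3), holly (2), sessile oak (1), field maple (1), hazel (1)
Species richness = number of distinct species = 9

9


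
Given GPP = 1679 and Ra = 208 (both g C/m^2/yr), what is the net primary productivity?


NPP = GPP - Ra = 1679 - 208 = 1471 g C/m^2/yr

1471 g C/m^2/yr


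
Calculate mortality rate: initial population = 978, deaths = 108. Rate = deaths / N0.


Mortality rate = 108 / 978 = 0.110429 ≈ 0.1104

0.1104


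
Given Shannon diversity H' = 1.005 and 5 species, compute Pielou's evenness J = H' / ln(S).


ln(5) = 1.60944
J = H' / ln(S) = 1.005 / 1.60944 = 0.624441 ≈ 0.6244

0.6244


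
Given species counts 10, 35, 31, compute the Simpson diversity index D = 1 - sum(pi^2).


Total N = 10 + 35 + 31 = 76
Per-species terms:
  p = 10/76 = 0.131579; p^2 = 0.131579^2 = 0.017313
  p = 35/76 = 0.460526; p^2 = 0.460526^2 = 0.212084
  p = 31/76 = 0.407895; p^2 = 0.407895^2 = 0.166378
sum(p^2) = 0.017313 + 0.212084 + 0.166378 = 0.395775
D = 1 - 0.395775 = 0.604225 ≈ 0.6042

0.6042


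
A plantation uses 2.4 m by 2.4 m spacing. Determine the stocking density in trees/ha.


N = 10000 / 2.4^2 = 10000 / 5.76 = 1736.11 ≈ 1736 trees/ha

1736 trees/ha


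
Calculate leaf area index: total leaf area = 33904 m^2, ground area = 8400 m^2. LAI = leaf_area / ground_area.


LAI = 33904 / 8400 = 4.0362 ≈ 4.04

4.04


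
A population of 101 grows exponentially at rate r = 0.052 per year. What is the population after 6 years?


r*t = 0.052 * 6 = 0.312
exp(0.312) = 1.36615
N = 101 * 1.36615 = 137.981 ≈ 138

138


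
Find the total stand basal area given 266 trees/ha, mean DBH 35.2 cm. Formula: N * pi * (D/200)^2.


(D/200)^2 = (35.2/200)^2 = 0.176^2 = 0.030976
Individual BA = 3.141593 * 0.030976 = 0.0973140 m^2
Stand BA = 266 * 0.0973140 = 25.8855 ≈ 25.89 m^2/ha

25.89 m^2/ha


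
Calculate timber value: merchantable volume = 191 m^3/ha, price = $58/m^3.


Value = 191 * 58 = $11078/ha

$11078/ha


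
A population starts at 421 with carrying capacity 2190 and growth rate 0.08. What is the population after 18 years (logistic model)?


(K - N0)/N0 = (2190 - 421)/421 = 1769/421 = 4.20190
r*t = 0.08 * 18 = 1.44; exp(-1.44) = 0.236928
4.20190 * 0.236928 = 0.995548
1 + 0.995548 = 1.99555
N = 2190 / 1.99555 = 1097.44 ≈ 1097

1097


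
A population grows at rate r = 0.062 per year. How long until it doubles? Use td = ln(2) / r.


td = ln(2) / 0.062 = 0.693147 / 0.062 = 11.1798 ≈ 11.2 years

11.2 years


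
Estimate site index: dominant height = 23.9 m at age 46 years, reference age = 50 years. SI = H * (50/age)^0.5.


50/46 = 1.08696
(1.08696)^0.5 = 1.04257
SI = 23.9 * 1.04257 = 24.9174 ≈ 24.9 m

24.9 m


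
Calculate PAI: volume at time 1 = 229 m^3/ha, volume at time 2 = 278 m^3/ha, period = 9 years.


PAI = (V2 - V1) / period = (278 - 229) / 9 = 49 / 9 = 5.4444 ≈ 5.44 m^3/ha/yr

5.44 m^3/ha/yr


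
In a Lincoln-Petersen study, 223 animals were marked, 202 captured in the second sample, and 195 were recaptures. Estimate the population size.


N = M * C / R = 223 * 202 / 195 = 45046 / 195 = 231.01 ≈ 231

231 individuals


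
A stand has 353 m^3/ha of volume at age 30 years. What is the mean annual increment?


MAI = 353 / 30 = 11.7667 ≈ 11.77 m^3/ha/yr

11.77 m^3/ha/yr


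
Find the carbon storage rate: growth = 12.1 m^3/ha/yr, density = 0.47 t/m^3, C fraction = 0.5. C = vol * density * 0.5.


C = 12.1 * 0.47 * 0.5 = 2.8435 ≈ 2.84 t C/ha/yr

2.84 t C/ha/yr


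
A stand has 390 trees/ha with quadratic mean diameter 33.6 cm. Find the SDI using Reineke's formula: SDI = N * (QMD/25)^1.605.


QMD/25 = 33.6/25 = 1.344
(1.344)^1.605 = exp(1.605 * ln(1.344)) = exp(1.605 * 0.295650) = exp(0.474518) = 1.60724
SDI = 390 * 1.60724 = 626.824 ≈ 627

627


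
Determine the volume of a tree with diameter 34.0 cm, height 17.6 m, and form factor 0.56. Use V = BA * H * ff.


(D/200)^2 = (34.0/200)^2 = 0.17^2 = 0.0289
BA = 3.141593 * 0.0289 = 0.0907920 m^2
V = 0.0907920 * 17.6 * 0.56 = 0.894846 ≈ 0.895 m^3

0.895 m^3


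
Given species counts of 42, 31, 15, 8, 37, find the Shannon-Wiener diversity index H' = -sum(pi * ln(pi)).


Total N = 42 + 31 + 15 + 8 + 37 = 133
Per-species terms:
  p = 42/133 = 0.315789; ln(p) = -1.152681; p*ln(p) = 0.315789 * (-1.152681) = -0.364004
  p = 31/133 = 0.233083; ln(p) = -1.456361; p*ln(p) = 0.233083 * (-1.456361) = -0.339453
  p = 15/133 = 0.112782; ln(p) = -2.182299; p*ln(p) = 0.112782 * (-2.182299) = -0.246124
  p = 8/133 = 0.060150; ln(p) = -2.810914; p*ln(p) = 0.060150 * (-2.810914) = -0.169076
  p = 37/133 = 0.278195; ln(p) = -1.279433; p*ln(p) = 0.278195 * (-1.279433) = -0.355932
sum(p*ln(p)) = (-0.364004) + (-0.339453) + (-0.246124) + (-0.169076) + (-0.355932) = -1.474589
H' = -(-1.474589) = 1.474589 ≈ 1.4746

1.4746


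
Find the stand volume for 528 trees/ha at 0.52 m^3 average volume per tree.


V_stand = 528 * 0.52 = 274.56 ≈ 274.6 m^3/ha

274.6 m^3/ha


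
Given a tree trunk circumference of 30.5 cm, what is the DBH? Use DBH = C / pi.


DBH = C / pi = 30.5 / 3.141593 = 9.70845 ≈ 9.71 cm

9.71 cm


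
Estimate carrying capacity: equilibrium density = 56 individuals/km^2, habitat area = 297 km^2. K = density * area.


K = 56 * 297 = 16632 individuals

16632 individuals


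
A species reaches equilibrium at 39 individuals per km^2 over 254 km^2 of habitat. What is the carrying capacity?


K = 39 * 254 = 9906 individuals

9906 individuals


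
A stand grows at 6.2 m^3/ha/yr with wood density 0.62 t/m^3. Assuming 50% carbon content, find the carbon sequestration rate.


C = 6.2 * 0.62 * 0.5 = 1.922 ≈ 1.92 t C/ha/yr

1.92 t C/ha/yr


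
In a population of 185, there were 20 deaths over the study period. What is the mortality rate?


Mortality rate = 20 / 185 = 0.108108 ≈ 0.1081

0.1081


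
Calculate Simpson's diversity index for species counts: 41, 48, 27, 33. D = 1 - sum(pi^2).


Total N = 41 + 48 + 27 + 33 = 149
Per-species terms:
  p = 41/149 = 0.275168; p^2 = 0.275168^2 = 0.075717
  p = 48/149 = 0.322148; p^2 = 0.322148^2 = 0.103779
  p = 27/149 = 0.181208; p^2 = 0.181208^2 = 0.032836
  p = 33/149 = 0.221477; p^2 = 0.221477^2 = 0.049052
sum(p^2) = 0.075717 + 0.103779 + 0.032836 + 0.049052 = 0.261384
D = 1 - 0.261384 = 0.738616 ≈ 0.7386

0.7386


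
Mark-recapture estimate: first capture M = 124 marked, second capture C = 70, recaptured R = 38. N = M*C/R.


N = M * C / R = 124 * 70 / 38 = 8680 / 38 = 228.42 ≈ 228

228 individuals


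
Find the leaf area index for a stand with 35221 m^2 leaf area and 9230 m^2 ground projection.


LAI = 35221 / 9230 = 3.8159 ≈ 3.82

3.82


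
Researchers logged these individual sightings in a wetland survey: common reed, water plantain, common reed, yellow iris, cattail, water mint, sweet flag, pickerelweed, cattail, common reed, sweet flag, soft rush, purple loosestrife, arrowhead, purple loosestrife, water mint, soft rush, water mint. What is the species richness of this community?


Total individuals logged = 18
Distinct species (count of individuals): common reed (3), water plantain (1), yellow iris (1), cattail (2), water mint (3), sweet flag (2), pickerelweed (1), soft rush (2), purple loosestrife (2), arrowhead (1)
Species richness = number of distinct species = 10

10


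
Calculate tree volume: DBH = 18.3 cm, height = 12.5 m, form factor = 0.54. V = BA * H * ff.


(D/200)^2 = (18.3/200)^2 = 0.0915^2 = 0.00837225
BA = 3.141593 * 0.00837225 = 0.0263022 m^2
V = 0.0263022 * 12.5 * 0.54 = 0.177540 ≈ 0.178 m^3

0.178 m^3


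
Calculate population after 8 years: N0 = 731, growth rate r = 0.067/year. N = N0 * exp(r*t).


r*t = 0.067 * 8 = 0.536
exp(0.536) = 1.70916
N = 731 * 1.70916 = 1249.40 ≈ 1249

1249


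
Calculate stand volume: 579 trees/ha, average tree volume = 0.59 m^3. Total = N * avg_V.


V_stand = 579 * 0.59 = 341.61 ≈ 341.6 m^3/ha

341.6 m^3/ha


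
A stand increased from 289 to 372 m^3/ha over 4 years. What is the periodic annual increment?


PAI = (V2 - V1) / period = (372 - 289) / 4 = 83 / 4 = 20.75 m^3/ha/yr

20.75 m^3/ha/yr


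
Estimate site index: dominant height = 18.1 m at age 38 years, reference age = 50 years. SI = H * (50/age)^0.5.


50/38 = 1.31579
(1.31579)^0.5 = 1.14708
SI = 18.1 * 1.14708 = 20.7621 ≈ 20.8 m

20.8 m


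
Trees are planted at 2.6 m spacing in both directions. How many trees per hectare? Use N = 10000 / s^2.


N = 10000 / 2.6^2 = 10000 / 6.76 = 1479.29 ≈ 1479 trees/ha

1479 trees/ha


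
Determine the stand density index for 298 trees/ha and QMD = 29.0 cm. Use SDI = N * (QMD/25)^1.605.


QMD/25 = 29.0/25 = 1.16
(1.16)^1.605 = exp(1.605 * ln(1.16)) = exp(1.605 * 0.148420) = exp(0.238214) = 1.26898
SDI = 298 * 1.26898 = 378.156 ≈ 378

378


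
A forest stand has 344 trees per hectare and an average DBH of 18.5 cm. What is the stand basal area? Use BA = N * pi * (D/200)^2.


(D/200)^2 = (18.5/200)^2 = 0.0925^2 = 0.00855625
Individual BA = 3.141593 * 0.00855625 = 0.0268803 m^2
Stand BA = 344 * 0.0268803 = 9.24682 ≈ 9.25 m^2/ha

9.25 m^2/ha


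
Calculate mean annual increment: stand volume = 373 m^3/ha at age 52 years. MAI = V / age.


MAI = 373 / 52 = 7.1731 ≈ 7.17 m^3/ha/yr

7.17 m^3/ha/yr


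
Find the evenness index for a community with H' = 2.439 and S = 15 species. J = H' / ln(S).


ln(15) = 2.70805
J = H' / ln(S) = 2.439 / 2.70805 = 0.900648 ≈ 0.9006

0.9006


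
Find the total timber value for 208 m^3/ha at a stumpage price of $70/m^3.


Value = 208 * 70 = $14560/ha

$14560/ha


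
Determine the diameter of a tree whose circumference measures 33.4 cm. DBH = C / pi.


DBH = C / pi = 33.4 / 3.141593 = 10.6315 ≈ 10.63 cm

10.63 cm


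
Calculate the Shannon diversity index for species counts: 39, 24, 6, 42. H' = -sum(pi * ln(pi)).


Total N = 39 + 24 + 6 + 42 = 111
Per-species terms:
  p = 39/111 = 0.351351; ln(p) = -1.045970; p*ln(p) = 0.351351 * (-1.045970) = -0.367503
  p = 24/111 = 0.216216; ln(p) = -1.531477; p*ln(p) = 0.216216 * (-1.531477) = -0.331130
  p = 6/111 = 0.054054; ln(p) = -2.917772; p*ln(p) = 0.054054 * (-2.917772) = -0.157717
  p = 42/111 = 0.378378; ln(p) = -0.971862; p*ln(p) = 0.378378 * (-0.971862) = -0.367731
sum(p*ln(p)) = (-0.367503) + (-0.331130) + (-0.157717) + (-0.367731) = -1.224081
H' = -(-1.224081) = 1.224081 ≈ 1.2241

1.2241
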